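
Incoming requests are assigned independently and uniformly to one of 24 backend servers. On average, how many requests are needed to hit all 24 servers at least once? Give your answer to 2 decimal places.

90.62

After k distinct servers have appeared, the next request gives a new one with probability (24-k)/24, so the expected wait for the (k+1)-th is 24/(24-k).
E[T] = 24/24 + 24/23 + 24/22 + ... + 24/2 + 24/1 = 24·H_{24}.
H_{24} = 3.776, so E[T] = 90.623.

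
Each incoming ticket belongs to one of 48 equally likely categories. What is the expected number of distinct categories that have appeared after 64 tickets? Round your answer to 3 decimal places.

35.524

For each category, P(seen in 64 tickets) = 1 - (47/48)^64 = 0.7401.
By linearity of expectation, E[distinct seen] = 48·(1 - (47/48)^64) = 35.5243.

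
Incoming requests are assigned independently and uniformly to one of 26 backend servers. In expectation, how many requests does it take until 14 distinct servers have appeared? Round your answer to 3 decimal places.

Going from k to k+1 distinct takes a geometric number of requests with mean 26/(26-k).
Sum over k = 0,...,13: E = 26/26 + 26/25 + 26/24 + ... + 26/14 + 26/13 = 19.5314.

19.531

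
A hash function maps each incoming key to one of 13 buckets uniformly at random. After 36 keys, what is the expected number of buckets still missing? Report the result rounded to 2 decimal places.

For each bucket, P(unseen after 36) = (12/13)^36 = 0.056.
By linearity of expectation, E[unseen] = 13·(12/13)^36 = 0.729.

0.73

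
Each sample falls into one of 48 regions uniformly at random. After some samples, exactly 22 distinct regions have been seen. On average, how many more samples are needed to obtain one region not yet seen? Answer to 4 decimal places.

1.8462

The number of samples until the next new region is geometric with success probability 26/48, so its mean is 48/26.
E = 48/26 = 1.84615.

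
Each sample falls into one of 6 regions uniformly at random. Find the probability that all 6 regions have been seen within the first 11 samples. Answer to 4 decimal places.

Let A_i be the event that region i is missing after 11 samples. By inclusion–exclusion on the A_i,
P(all seen) = Σ_{j=0}^{6} (-1)^j C(6,j)((6-j)/6)^11
= 1.00000 - 0.80753 + 0.17342 - 0.00977 + 0.00008 - 0.00000 + 0.00000
= 0.35621.

0.3562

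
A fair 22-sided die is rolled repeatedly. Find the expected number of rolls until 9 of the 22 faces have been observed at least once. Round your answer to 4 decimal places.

11.2349

With k distinct faces already seen, the next new one arrives after an expected 22/(22-k) rolls.
Sum over k = 0,...,8: E = 22/22 + 22/21 + 22/20 + ... + 22/15 + 22/14 = 11.23495.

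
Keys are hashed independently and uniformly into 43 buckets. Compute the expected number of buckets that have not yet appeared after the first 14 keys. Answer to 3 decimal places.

For each bucket, P(unseen after 14) = (42/43)^14 = 0.7193.
By linearity of expectation, E[unseen] = 43·(42/43)^14 = 30.9314.

30.931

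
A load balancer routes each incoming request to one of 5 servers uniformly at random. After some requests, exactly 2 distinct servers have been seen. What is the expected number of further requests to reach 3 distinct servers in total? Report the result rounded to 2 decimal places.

From k distinct to k+1 distinct takes on average 5/(5-k) requests.
Only the k = 2 term is needed: E = 5/3 = 1.667.

1.67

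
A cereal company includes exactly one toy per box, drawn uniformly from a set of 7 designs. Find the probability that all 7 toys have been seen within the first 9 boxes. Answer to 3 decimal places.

0.058

By inclusion–exclusion over which toys are missing,
P(all seen) = Σ_{j=0}^{7} (-1)^j C(7,j)((7-j)/7)^9
= 1.0000 - 1.7481 + 1.0164 - 0.2274 + 0.0171 - 0.0003 + 0.0000 - 0.0000
= 0.0577.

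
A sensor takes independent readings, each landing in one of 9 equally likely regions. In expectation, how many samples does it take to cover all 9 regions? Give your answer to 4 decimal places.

25.4607

The wait to go from k to k+1 distinct regions is geometric with mean 9/(9-k).
E[T] = 9/9 + 9/8 + 9/7 + ... + 9/2 + 9/1 = 9·H_{9}.
H_{9} = 2.82897, so E[T] = 25.46071.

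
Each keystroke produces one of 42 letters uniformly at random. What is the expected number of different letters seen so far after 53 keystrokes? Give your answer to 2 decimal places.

For each letter, P(seen in 53 keystrokes) = 1 - (41/42)^53 = 0.721.
By linearity of expectation, E[distinct seen] = 42·(1 - (41/42)^53) = 30.289.

30.29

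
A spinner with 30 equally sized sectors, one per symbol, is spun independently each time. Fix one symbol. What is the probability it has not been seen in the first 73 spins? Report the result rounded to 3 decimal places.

On each spin the fixed symbol fails to appear with probability 29/30.
P(still missing after 73) = (29/30)^73 = 0.0842.

0.084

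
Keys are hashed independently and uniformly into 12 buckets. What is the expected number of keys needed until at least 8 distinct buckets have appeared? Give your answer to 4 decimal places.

12.2385

With k distinct buckets already seen, the next new one arrives after an expected 12/(12-k) keys.
Sum over k = 0,...,7: E = 12/12 + 12/11 + 12/10 + ... + 12/6 + 12/5 = 12.23853.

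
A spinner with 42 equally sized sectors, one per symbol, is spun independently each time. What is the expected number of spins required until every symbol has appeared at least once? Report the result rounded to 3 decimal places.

The wait to go from k to k+1 distinct symbols is geometric with mean 42/(42-k).
E[T] = 42/42 + 42/41 + 42/40 + ... + 42/2 + 42/1 = 42·H_{42}.
H_{42} = 4.3267, so E[T] = 181.7232.

181.723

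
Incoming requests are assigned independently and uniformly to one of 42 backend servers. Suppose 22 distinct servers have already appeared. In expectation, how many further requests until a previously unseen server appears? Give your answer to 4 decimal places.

The number of requests until the next new server is geometric with success probability 20/42, so its mean is 42/20.
E = 42/20 = 2.10000.

2.1000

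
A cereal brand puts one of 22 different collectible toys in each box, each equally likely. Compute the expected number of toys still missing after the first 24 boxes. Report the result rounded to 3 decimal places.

For each toy, P(unseen after 24) = (21/22)^24 = 0.3274.
By linearity of expectation, E[unseen] = 22·(21/22)^24 = 7.2035.

7.203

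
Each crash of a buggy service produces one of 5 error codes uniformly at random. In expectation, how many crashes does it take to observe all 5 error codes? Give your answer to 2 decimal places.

Split into phases: going from k distinct to k+1 distinct takes on average 5/(5-k) crashes.
E[T] = 5/5 + 5/4 + 5/3 + 5/2 + 5/1 = 5·H_{5}.
H_{5} = 2.283, so E[T] = 11.417.

11.42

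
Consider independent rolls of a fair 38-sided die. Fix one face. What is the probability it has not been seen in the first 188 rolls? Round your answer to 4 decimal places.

0.0066

On each roll the fixed face fails to appear with probability 37/38.
P(still missing after 188) = (37/38)^188 = 0.00665.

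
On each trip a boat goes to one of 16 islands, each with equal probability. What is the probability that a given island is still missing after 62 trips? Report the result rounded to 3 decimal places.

0.018

Each trip misses the fixed island with probability (16-1)/16 = 15/16, independently.
P(still missing after 62) = (15/16)^62 = 0.0183.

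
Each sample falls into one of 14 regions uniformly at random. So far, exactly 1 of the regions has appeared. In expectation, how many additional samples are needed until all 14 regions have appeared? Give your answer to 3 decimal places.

44.522

From k distinct to k+1 distinct takes on average 14/(14-k) samples.
Sum over k = 1,...,13: E = 14/13 + 14/12 + 14/11 + ... + 14/2 + 14/1 = 44.5219.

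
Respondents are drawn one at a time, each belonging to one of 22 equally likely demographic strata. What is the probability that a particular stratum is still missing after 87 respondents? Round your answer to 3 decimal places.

0.017

On each respondent the fixed stratum fails to appear with probability 21/22.
P(still missing after 87) = (21/22)^87 = 0.0175.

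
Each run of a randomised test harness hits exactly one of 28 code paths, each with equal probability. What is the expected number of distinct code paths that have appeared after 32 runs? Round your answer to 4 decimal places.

For each code path, P(seen in 32 runs) = 1 - (27/28)^32 = 0.68769.
By linearity of expectation, E[distinct seen] = 28·(1 - (27/28)^32) = 19.25537.

19.2554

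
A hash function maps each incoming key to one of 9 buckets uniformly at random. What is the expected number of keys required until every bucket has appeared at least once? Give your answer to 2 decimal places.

25.46

The wait to go from k to k+1 distinct buckets is geometric with mean 9/(9-k).
E[T] = 9/9 + 9/8 + 9/7 + ... + 9/2 + 9/1 = 9·H_{9}.
H_{9} = 2.829, so E[T] = 25.461.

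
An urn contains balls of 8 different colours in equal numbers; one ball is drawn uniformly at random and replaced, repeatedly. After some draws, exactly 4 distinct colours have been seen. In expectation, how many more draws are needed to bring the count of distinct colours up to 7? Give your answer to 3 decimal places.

With k distinct colours already seen, the next new one takes an expected 8/(8-k) draws.
Sum over k = 4,...,6: E = 8/4 + 8/3 + 8/2 = 8.6667.

8.667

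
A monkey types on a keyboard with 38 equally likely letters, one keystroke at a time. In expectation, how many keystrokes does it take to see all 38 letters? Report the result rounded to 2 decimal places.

Split into phases: going from k distinct to k+1 distinct takes on average 38/(38-k) keystrokes.
E[T] = 38/38 + 38/37 + 38/36 + ... + 38/2 + 38/1 = 38·H_{38}.
H_{38} = 4.228, so E[T] = 160.660.

160.66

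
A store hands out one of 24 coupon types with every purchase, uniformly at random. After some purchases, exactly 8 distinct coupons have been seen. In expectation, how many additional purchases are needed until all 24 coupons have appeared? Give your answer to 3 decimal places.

From k distinct to k+1 distinct takes on average 24/(24-k) purchases.
Sum over k = 8,...,23: E = 24/16 + 24/15 + 24/14 + ... + 24/2 + 24/1 = 81.1375.

81.137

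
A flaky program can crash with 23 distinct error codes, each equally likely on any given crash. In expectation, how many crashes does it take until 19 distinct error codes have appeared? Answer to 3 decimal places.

With k distinct error codes already seen, the next new one arrives after an expected 23/(23-k) crashes.
Sum over k = 0,...,18: E = 23/23 + 23/22 + 23/21 + ... + 23/6 + 23/5 = 37.9720.

37.972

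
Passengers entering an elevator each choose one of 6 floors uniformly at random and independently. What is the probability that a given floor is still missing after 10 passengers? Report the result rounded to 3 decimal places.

0.162

On each passenger the fixed floor fails to appear with probability 5/6.
P(still missing after 10) = (5/6)^10 = 0.1615.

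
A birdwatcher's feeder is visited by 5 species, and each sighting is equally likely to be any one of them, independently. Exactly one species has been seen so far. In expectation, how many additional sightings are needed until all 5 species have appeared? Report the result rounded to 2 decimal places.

10.42

From k distinct to k+1 distinct takes on average 5/(5-k) sightings.
Sum over k = 1,...,4: E = 5/4 + 5/3 + 5/2 + 5/1 = 10.417.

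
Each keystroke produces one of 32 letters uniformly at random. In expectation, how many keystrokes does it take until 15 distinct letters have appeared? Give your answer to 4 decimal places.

19.8062

Going from k to k+1 distinct takes a geometric number of keystrokes with mean 32/(32-k).
Sum over k = 0,...,14: E = 32/32 + 32/31 + 32/30 + ... + 32/19 + 32/18 = 19.80617.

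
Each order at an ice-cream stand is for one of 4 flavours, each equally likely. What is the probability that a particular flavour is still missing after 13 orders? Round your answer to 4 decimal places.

Each order misses the fixed flavour with probability (4-1)/4 = 3/4, independently.
P(still missing after 13) = (3/4)^13 = 0.02376.

0.0238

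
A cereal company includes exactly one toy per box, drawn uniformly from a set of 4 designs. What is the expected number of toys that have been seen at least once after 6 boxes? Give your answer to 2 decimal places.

For each toy, P(seen in 6 boxes) = 1 - (3/4)^6 = 0.822.
By linearity of expectation, E[distinct seen] = 4·(1 - (3/4)^6) = 3.288.

3.29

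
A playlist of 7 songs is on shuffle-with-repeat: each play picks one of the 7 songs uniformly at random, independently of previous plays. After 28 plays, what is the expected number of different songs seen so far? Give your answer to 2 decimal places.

6.91

For each song, P(seen in 28 plays) = 1 - (6/7)^28 = 0.987.
By linearity of expectation, E[distinct seen] = 7·(1 - (6/7)^28) = 6.907.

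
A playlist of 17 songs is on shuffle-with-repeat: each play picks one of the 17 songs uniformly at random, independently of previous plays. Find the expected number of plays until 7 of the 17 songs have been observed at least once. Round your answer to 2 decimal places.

Going from k to k+1 distinct takes a geometric number of plays with mean 17/(17-k).
Sum over k = 0,...,6: E = 17/17 + 17/16 + 17/15 + ... + 17/12 + 17/11 = 8.680.

8.68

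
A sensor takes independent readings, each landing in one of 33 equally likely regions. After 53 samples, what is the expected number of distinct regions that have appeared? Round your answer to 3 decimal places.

26.540

For each region, P(seen in 53 samples) = 1 - (32/33)^53 = 0.8042.
By linearity of expectation, E[distinct seen] = 33·(1 - (32/33)^53) = 26.5401.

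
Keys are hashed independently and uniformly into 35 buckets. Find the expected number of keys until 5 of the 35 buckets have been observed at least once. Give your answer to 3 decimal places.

Going from k to k+1 distinct takes a geometric number of keys with mean 35/(35-k).
Sum over k = 0,...,4: E = 35/35 + 35/34 + 35/33 + 35/32 + 35/31 = 5.3128.

5.313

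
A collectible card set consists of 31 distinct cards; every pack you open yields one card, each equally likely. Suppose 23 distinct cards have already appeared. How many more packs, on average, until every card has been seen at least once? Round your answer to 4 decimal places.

The wait to go from k to k+1 distinct cards is geometric with mean 31/(31-k).
Sum over k = 23,...,30: E = 31/8 + 31/7 + 31/6 + ... + 31/2 + 31/1 = 84.25357.

84.2536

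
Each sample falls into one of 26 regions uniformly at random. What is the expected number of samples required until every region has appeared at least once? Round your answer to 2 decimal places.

After k distinct regions have appeared, the next sample gives a new one with probability (26-k)/26, so the expected wait for the (k+1)-th is 26/(26-k).
E[T] = 26/26 + 26/25 + 26/24 + ... + 26/2 + 26/1 = 26·H_{26}.
H_{26} = 3.854, so E[T] = 100.215.

100.21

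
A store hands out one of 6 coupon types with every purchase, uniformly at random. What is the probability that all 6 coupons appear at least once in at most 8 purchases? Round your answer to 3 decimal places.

Let A_i be the event that coupon i is missing after 8 purchases. By inclusion–exclusion on the A_i,
P(all seen) = Σ_{j=0}^{6} (-1)^j C(6,j)((6-j)/6)^8
= 1.0000 - 1.3954 + 0.5853 - 0.0781 + 0.0023 - 0.0000 + 0.0000
= 0.1140.

0.114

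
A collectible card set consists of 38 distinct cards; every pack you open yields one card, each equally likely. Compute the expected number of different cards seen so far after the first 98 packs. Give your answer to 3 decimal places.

For each card, P(seen in 98 packs) = 1 - (37/38)^98 = 0.9267.
By linearity of expectation, E[distinct seen] = 38·(1 - (37/38)^98) = 35.2154.

35.215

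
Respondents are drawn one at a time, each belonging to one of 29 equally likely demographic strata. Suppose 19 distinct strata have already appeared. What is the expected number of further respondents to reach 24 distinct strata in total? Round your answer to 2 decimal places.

From k distinct to k+1 distinct takes on average 29/(29-k) respondents.
Sum over k = 19,...,23: E = 29/10 + 29/9 + 29/8 + 29/7 + 29/6 = 18.723.

18.72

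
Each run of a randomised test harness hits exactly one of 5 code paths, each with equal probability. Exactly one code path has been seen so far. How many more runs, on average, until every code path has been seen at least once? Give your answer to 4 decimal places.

10.4167

The wait to go from k to k+1 distinct code paths is geometric with mean 5/(5-k).
Sum over k = 1,...,4: E = 5/4 + 5/3 + 5/2 + 5/1 = 10.41667.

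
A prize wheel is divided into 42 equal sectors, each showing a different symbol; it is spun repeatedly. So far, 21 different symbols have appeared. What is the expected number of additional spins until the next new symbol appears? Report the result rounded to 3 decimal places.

2.000

The number of spins until the next new symbol is geometric with success probability 21/42, so its mean is 42/21.
E = 42/21 = 2.0000.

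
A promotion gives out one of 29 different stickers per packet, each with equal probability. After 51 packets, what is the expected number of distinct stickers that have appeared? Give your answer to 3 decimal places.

24.156

For each sticker, P(seen in 51 packets) = 1 - (28/29)^51 = 0.8330.
By linearity of expectation, E[distinct seen] = 29·(1 - (28/29)^51) = 24.1565.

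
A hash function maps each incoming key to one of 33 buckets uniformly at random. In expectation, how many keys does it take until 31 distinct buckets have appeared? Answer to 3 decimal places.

85.430

With k distinct buckets already seen, the next new one arrives after an expected 33/(33-k) keys.
Sum over k = 0,...,30: E = 33/33 + 33/32 + 33/31 + ... + 33/4 + 33/3 = 85.4303.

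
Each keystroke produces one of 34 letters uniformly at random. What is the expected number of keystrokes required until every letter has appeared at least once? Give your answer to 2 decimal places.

Split into phases: going from k distinct to k+1 distinct takes on average 34/(34-k) keystrokes.
E[T] = 34/34 + 34/33 + 34/32 + ... + 34/2 + 34/1 = 34·H_{34}.
H_{34} = 4.118, so E[T] = 140.019.

140.02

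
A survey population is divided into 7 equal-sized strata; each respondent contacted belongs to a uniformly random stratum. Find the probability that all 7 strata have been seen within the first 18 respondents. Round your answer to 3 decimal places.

By inclusion–exclusion over which strata are missing,
P(all seen) = Σ_{j=0}^{7} (-1)^j C(7,j)((7-j)/7)^18
= 1.0000 - 0.4366 + 0.0492 - 0.0015 + 0.0000 - 0.0000 + 0.0000 - 0.0000
= 0.6112.

0.611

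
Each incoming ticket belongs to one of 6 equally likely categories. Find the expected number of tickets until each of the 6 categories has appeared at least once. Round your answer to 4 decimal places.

14.7000

After k distinct categories have appeared, the next ticket gives a new one with probability (6-k)/6, so the expected wait for the (k+1)-th is 6/(6-k).
E[T] = 6/6 + 6/5 + 6/4 + 6/3 + 6/2 + 6/1 = 6·H_{6}.
H_{6} = 2.45000, so E[T] = 14.70000.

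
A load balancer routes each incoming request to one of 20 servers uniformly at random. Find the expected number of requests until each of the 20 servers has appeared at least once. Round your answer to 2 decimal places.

71.95

The wait to go from k to k+1 distinct servers is geometric with mean 20/(20-k).
E[T] = 20/20 + 20/19 + 20/18 + ... + 20/2 + 20/1 = 20·H_{20}.
H_{20} = 3.598, so E[T] = 71.955.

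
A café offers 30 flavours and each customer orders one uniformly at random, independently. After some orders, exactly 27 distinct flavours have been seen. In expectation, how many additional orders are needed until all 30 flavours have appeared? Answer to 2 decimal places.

55.00

The wait to go from k to k+1 distinct flavours is geometric with mean 30/(30-k).
Sum over k = 27,...,29: E = 30/3 + 30/2 + 30/1 = 55.000.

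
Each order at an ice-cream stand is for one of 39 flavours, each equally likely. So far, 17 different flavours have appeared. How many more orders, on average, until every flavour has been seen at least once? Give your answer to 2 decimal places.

The wait to go from k to k+1 distinct flavours is geometric with mean 39/(39-k).
Sum over k = 17,...,38: E = 39/22 + 39/21 + 39/20 + ... + 39/2 + 39/1 = 143.942.

143.94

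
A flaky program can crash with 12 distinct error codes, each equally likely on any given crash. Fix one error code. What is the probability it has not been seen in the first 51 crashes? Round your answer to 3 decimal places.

On each crash the fixed error code fails to appear with probability 11/12.
P(still missing after 51) = (11/12)^51 = 0.0118.

0.012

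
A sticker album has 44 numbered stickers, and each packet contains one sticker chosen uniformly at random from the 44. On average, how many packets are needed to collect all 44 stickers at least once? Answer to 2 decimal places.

192.40

After k distinct stickers have appeared, the next packet gives a new one with probability (44-k)/44, so the expected wait for the (k+1)-th is 44/(44-k).
E[T] = 44/44 + 44/43 + 44/42 + ... + 44/2 + 44/1 = 44·H_{44}.
H_{44} = 4.373, so E[T] = 192.400.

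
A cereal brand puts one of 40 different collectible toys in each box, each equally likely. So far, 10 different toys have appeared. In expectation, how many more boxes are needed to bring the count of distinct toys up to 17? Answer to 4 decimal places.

The wait to go from k to k+1 distinct toys is geometric with mean 40/(40-k).
Sum over k = 10,...,16: E = 40/30 + 40/29 + 40/28 + ... + 40/25 + 40/24 = 10.42782.

10.4278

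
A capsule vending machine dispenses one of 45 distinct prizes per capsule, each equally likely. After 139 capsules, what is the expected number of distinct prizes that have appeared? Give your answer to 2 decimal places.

43.02

For each prize, P(seen in 139 capsules) = 1 - (44/45)^139 = 0.956.
By linearity of expectation, E[distinct seen] = 45·(1 - (44/45)^139) = 43.020.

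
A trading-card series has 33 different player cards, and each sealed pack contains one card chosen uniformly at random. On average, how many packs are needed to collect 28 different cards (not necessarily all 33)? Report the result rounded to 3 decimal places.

59.580

With k distinct cards already seen, the next new one arrives after an expected 33/(33-k) packs.
Sum over k = 0,...,27: E = 33/33 + 33/32 + 33/31 + ... + 33/7 + 33/6 = 59.5803.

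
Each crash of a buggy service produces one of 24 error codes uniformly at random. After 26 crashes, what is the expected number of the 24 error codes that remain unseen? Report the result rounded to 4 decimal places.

7.9367

For each error code, P(unseen after 26) = (23/24)^26 = 0.33070.
By linearity of expectation, E[unseen] = 24·(23/24)^26 = 7.93675.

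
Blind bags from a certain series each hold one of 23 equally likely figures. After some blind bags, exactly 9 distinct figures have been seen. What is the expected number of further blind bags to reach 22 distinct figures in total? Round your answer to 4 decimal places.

51.7859

The wait to go from k to k+1 distinct figures is geometric with mean 23/(23-k).
Sum over k = 9,...,21: E = 23/14 + 23/13 + 23/12 + ... + 23/3 + 23/2 = 51.78593.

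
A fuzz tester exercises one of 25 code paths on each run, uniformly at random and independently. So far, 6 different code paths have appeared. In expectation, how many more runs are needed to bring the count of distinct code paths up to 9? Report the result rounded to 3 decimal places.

With k distinct code paths already seen, the next new one takes an expected 25/(25-k) runs.
Sum over k = 6,...,8: E = 25/19 + 25/18 + 25/17 = 4.1753.

4.175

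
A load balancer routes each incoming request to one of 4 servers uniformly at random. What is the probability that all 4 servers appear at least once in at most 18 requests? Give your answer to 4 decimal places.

0.9775

Let A_i be the event that server i is missing after 18 requests. By inclusion–exclusion on the A_i,
P(all seen) = Σ_{j=0}^{4} (-1)^j C(4,j)((4-j)/4)^18
= 1.00000 - 0.02255 + 0.00002 - 0.00000 + 0.00000
= 0.97747.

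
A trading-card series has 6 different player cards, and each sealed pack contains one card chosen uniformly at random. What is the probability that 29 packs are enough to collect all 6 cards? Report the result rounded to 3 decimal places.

0.970

By inclusion–exclusion over which cards are missing,
P(all seen) = Σ_{j=0}^{6} (-1)^j C(6,j)((6-j)/6)^29
= 1.0000 - 0.0303 + 0.0001 - 0.0000 + 0.0000 - 0.0000 + 0.0000
= 0.9698.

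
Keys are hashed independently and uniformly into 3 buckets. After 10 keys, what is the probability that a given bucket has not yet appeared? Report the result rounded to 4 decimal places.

0.0173

On each key the fixed bucket fails to appear with probability 2/3.
P(still missing after 10) = (2/3)^10 = 0.01734.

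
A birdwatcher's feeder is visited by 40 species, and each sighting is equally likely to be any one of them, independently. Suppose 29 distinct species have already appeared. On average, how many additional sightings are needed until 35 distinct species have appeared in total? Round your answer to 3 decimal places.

29.462

The wait to go from k to k+1 distinct species is geometric with mean 40/(40-k).
Sum over k = 29,...,34: E = 40/11 + 40/10 + 40/9 + 40/8 + 40/7 + 40/6 = 29.4618.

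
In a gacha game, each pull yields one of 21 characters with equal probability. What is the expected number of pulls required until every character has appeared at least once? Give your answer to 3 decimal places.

The wait to go from k to k+1 distinct characters is geometric with mean 21/(21-k).
E[T] = 21/21 + 21/20 + 21/19 + ... + 21/2 + 21/1 = 21·H_{21}.
H_{21} = 3.6454, so E[T] = 76.5525.

76.553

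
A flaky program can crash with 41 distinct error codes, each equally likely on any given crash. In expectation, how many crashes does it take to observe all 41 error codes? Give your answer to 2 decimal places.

After k distinct error codes have appeared, the next crash gives a new one with probability (41-k)/41, so the expected wait for the (k+1)-th is 41/(41-k).
E[T] = 41/41 + 41/40 + 41/39 + ... + 41/2 + 41/1 = 41·H_{41}.
H_{41} = 4.303, so E[T] = 176.420.

176.42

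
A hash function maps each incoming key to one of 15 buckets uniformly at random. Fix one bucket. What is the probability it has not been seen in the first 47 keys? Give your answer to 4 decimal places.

On each key the fixed bucket fails to appear with probability 14/15.
P(still missing after 47) = (14/15)^47 = 0.03906.

0.0391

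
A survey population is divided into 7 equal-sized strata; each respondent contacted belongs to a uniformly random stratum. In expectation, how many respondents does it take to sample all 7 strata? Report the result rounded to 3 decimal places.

18.150

After k distinct strata have appeared, the next respondent gives a new one with probability (7-k)/7, so the expected wait for the (k+1)-th is 7/(7-k).
E[T] = 7/7 + 7/6 + 7/5 + ... + 7/2 + 7/1 = 7·H_{7}.
H_{7} = 2.5929, so E[T] = 18.1500.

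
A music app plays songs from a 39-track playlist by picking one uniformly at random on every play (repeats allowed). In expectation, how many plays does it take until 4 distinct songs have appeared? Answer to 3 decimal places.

Going from k to k+1 distinct takes a geometric number of plays with mean 39/(39-k).
Sum over k = 0,...,3: E = 39/39 + 39/38 + 39/37 + 39/36 = 4.1637.

4.164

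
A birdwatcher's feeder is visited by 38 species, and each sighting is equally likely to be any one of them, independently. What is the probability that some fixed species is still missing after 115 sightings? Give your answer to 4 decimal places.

On each sighting the fixed species fails to appear with probability 37/38.
P(still missing after 115) = (37/38)^115 = 0.04657.

0.0466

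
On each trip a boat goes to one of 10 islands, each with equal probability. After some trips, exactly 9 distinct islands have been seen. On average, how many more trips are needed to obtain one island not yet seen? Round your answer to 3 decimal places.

The number of trips until the next new island is geometric with success probability 1/10, so its mean is 10/1.
E = 10/1 = 10.0000.

10.000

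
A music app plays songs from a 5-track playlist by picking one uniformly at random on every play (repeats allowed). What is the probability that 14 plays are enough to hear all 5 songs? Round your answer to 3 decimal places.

Let A_i be the event that song i is missing after 14 plays. By inclusion–exclusion on the A_i,
P(all seen) = Σ_{j=0}^{5} (-1)^j C(5,j)((5-j)/5)^14
= 1.0000 - 0.2199 + 0.0078 - 0.0000 + 0.0000 - 0.0000
= 0.7879.

0.788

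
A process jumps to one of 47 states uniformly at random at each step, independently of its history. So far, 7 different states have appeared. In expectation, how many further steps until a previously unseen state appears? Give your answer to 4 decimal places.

Each step yields a new state with probability (47-7)/47 = 40/47, so the wait is geometric with mean 47/40.
E = 47/40 = 1.17500.

1.1750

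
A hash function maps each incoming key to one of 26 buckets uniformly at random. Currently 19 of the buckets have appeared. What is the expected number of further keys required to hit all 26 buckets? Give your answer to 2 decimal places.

From k distinct to k+1 distinct takes on average 26/(26-k) keys.
Sum over k = 19,...,25: E = 26/7 + 26/6 + 26/5 + ... + 26/2 + 26/1 = 67.414.

67.41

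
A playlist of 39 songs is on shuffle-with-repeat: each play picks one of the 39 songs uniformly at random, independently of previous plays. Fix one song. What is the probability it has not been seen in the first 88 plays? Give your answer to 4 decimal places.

Each play misses the fixed song with probability (39-1)/39 = 38/39, independently.
P(still missing after 88) = (38/39)^88 = 0.10169.

0.1017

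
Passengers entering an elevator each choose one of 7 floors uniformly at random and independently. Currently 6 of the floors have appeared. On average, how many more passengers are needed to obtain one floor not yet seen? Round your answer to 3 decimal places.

7.000

The number of passengers until the next new floor is geometric with success probability 1/7, so its mean is 7/1.
E = 7/1 = 7.0000.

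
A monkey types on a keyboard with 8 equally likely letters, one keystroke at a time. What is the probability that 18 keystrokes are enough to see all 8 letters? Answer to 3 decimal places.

0.423

Let A_i be the event that letter i is missing after 18 keystrokes. By inclusion–exclusion on the A_i,
P(all seen) = Σ_{j=0}^{8} (-1)^j C(8,j)((8-j)/8)^18
= 1.0000 - 0.7232 + 0.1579 - 0.0119 + 0.0003 - 0.0000 + 0.0000 - 0.0000 + 0.0000
= 0.4231.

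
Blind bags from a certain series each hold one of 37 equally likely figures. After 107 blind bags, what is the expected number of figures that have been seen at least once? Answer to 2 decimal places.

For each figure, P(seen in 107 blind bags) = 1 - (36/37)^107 = 0.947.
By linearity of expectation, E[distinct seen] = 37·(1 - (36/37)^107) = 35.028.

35.03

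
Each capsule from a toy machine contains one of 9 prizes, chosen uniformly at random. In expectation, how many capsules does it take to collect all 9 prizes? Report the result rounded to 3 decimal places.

Split into phases: going from k distinct to k+1 distinct takes on average 9/(9-k) capsules.
E[T] = 9/9 + 9/8 + 9/7 + ... + 9/2 + 9/1 = 9·H_{9}.
H_{9} = 2.8290, so E[T] = 25.4607.

25.461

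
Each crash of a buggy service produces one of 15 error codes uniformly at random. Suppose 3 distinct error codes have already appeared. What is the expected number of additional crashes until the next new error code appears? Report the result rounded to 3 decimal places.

Each crash yields a new error code with probability (15-3)/15 = 12/15, so the wait is geometric with mean 15/12.
E = 15/12 = 1.2500.

1.250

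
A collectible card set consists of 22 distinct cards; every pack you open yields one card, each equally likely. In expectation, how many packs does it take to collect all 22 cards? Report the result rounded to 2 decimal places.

After k distinct cards have appeared, the next pack gives a new one with probability (22-k)/22, so the expected wait for the (k+1)-th is 22/(22-k).
E[T] = 22/22 + 22/21 + 22/20 + ... + 22/2 + 22/1 = 22·H_{22}.
H_{22} = 3.691, so E[T] = 81.198.

81.20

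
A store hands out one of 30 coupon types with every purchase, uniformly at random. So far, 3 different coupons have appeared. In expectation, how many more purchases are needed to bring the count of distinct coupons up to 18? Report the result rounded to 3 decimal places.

23.647

From k distinct to k+1 distinct takes on average 30/(30-k) purchases.
Sum over k = 3,...,17: E = 30/27 + 30/26 + 30/25 + ... + 30/14 + 30/13 = 23.6474.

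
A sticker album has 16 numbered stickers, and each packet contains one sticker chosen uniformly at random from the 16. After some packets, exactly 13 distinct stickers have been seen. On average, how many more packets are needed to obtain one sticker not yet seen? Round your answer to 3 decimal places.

Each packet yields a new sticker with probability (16-13)/16 = 3/16, so the wait is geometric with mean 16/3.
E = 16/3 = 5.3333.

5.333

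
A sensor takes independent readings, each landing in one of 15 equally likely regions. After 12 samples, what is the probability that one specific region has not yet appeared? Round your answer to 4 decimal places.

On each sample the fixed region fails to appear with probability 14/15.
P(still missing after 12) = (14/15)^12 = 0.43696.

0.4370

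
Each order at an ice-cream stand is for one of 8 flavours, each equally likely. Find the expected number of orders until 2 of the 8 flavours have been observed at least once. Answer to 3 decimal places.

Going from k to k+1 distinct takes a geometric number of orders with mean 8/(8-k).
Sum over k = 0,...,1: E = 8/8 + 8/7 = 2.1429.

2.143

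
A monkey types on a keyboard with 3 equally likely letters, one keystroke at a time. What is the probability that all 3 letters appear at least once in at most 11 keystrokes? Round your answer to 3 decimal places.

0.965

By inclusion–exclusion over which letters are missing,
P(all seen) = Σ_{j=0}^{3} (-1)^j C(3,j)((3-j)/3)^11
= 1.0000 - 0.0347 + 0.0000 - 0.0000
= 0.9653.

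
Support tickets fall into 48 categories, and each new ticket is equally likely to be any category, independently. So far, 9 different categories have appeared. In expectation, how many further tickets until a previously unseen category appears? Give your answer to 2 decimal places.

The number of tickets until the next new category is geometric with success probability 39/48, so its mean is 48/39.
E = 48/39 = 1.231.

1.23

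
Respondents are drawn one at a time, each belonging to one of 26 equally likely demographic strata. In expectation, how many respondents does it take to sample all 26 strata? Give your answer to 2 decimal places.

The wait to go from k to k+1 distinct strata is geometric with mean 26/(26-k).
E[T] = 26/26 + 26/25 + 26/24 + ... + 26/2 + 26/1 = 26·H_{26}.
H_{26} = 3.854, so E[T] = 100.215.

100.21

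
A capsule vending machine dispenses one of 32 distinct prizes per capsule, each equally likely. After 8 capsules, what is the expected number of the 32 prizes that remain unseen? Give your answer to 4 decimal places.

For each prize, P(unseen after 8) = (31/32)^8 = 0.77570.
By linearity of expectation, E[unseen] = 32·(31/32)^8 = 24.82240.

24.8224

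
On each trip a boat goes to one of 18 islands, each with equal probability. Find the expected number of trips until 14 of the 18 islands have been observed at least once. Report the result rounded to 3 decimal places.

With k distinct islands already seen, the next new one arrives after an expected 18/(18-k) trips.
Sum over k = 0,...,13: E = 18/18 + 18/17 + 18/16 + ... + 18/6 + 18/5 = 25.4119.

25.412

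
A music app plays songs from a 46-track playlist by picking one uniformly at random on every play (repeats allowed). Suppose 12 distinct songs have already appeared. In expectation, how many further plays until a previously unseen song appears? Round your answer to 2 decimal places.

The number of plays until the next new song is geometric with success probability 34/46, so its mean is 46/34.
E = 46/34 = 1.353.

1.35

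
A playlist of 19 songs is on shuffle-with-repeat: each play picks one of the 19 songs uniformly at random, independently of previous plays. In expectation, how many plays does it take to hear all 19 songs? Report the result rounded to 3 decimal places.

67.407

Split into phases: going from k distinct to k+1 distinct takes on average 19/(19-k) plays.
E[T] = 19/19 + 19/18 + 19/17 + ... + 19/2 + 19/1 = 19·H_{19}.
H_{19} = 3.5477, so E[T] = 67.4071.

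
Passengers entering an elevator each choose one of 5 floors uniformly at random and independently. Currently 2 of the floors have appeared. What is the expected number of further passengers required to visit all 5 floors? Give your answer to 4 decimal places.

From k distinct to k+1 distinct takes on average 5/(5-k) passengers.
Sum over k = 2,...,4: E = 5/3 + 5/2 + 5/1 = 9.16667.

9.1667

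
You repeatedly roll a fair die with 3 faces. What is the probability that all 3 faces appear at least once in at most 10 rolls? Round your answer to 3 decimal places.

By inclusion–exclusion over which faces are missing,
P(all seen) = Σ_{j=0}^{3} (-1)^j C(3,j)((3-j)/3)^10
= 1.0000 - 0.0520 + 0.0001 - 0.0000
= 0.9480.

0.948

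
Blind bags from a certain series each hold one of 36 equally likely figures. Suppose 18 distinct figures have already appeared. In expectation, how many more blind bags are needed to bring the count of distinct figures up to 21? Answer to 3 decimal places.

With k distinct figures already seen, the next new one takes an expected 36/(36-k) blind bags.
Sum over k = 18,...,20: E = 36/18 + 36/17 + 36/16 = 6.3676.

6.368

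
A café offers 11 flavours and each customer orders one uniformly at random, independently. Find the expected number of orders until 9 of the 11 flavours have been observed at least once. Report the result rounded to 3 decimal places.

Going from k to k+1 distinct takes a geometric number of orders with mean 11/(11-k).
Sum over k = 0,...,8: E = 11/11 + 11/10 + 11/9 + ... + 11/4 + 11/3 = 16.7187.

16.719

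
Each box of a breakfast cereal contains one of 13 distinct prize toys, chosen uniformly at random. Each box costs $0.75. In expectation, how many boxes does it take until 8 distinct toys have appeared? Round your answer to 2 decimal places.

With k distinct toys already seen, the next new one arrives after an expected 13/(13-k) boxes.
Sum over k = 0,...,7: E = 13/13 + 13/12 + 13/11 + ... + 13/7 + 13/6 = 11.658.

11.66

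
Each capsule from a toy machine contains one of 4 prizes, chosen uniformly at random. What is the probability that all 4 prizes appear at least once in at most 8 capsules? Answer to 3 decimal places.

Let A_i be the event that prize i is missing after 8 capsules. By inclusion–exclusion on the A_i,
P(all seen) = Σ_{j=0}^{4} (-1)^j C(4,j)((4-j)/4)^8
= 1.0000 - 0.4005 + 0.0234 - 0.0001 + 0.0000
= 0.6229.

0.623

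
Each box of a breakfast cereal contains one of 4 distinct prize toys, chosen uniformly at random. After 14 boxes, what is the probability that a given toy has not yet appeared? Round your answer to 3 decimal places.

Each box misses the fixed toy with probability (4-1)/4 = 3/4, independently.
P(still missing after 14) = (3/4)^14 = 0.0178.

0.018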